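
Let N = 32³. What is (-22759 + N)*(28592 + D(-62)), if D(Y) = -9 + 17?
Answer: 286257400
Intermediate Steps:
N = 32768
D(Y) = 8
(-22759 + N)*(28592 + D(-62)) = (-22759 + 32768)*(28592 + 8) = 10009*28600 = 286257400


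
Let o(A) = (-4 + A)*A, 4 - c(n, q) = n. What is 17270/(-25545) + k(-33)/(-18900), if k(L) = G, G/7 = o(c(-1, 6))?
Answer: -623423/919620 ≈ -0.67791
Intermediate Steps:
c(n, q) = 4 - n
o(A) = A*(-4 + A)
G = 35 (G = 7*((4 - 1*(-1))*(-4 + (4 - 1*(-1)))) = 7*((4 + 1)*(-4 + (4 + 1))) = 7*(5*(-4 + 5)) = 7*(5*1) = 7*5 = 35)
k(L) = 35
17270/(-25545) + k(-33)/(-18900) = 17270/(-25545) + 35/(-18900) = 17270*(-1/25545) + 35*(-1/18900) = -3454/5109 - 1/540 = -623423/919620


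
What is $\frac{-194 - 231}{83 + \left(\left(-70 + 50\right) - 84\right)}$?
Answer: $\frac{425}{21} \approx 20.238$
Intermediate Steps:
$\frac{-194 - 231}{83 + \left(\left(-70 + 50\right) - 84\right)} = - \frac{425}{83 - 104} = - \frac{425}{-21} = \left(-425\right) \left(- \frac{1}{21}\right) = \frac{425}{21}$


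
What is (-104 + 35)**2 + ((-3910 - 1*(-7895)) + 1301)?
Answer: 10047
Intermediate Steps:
(-104 + 35)**2 + ((-3910 - 1*(-7895)) + 1301) = (-69)**2 + ((-3910 + 7895) + 1301) = 4761 + (3985 + 1301) = 4761 + 5286 = 10047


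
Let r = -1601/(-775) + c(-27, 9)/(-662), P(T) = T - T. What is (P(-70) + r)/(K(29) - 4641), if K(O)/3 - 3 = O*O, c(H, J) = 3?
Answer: -1057537/1082022450 ≈ -0.00097737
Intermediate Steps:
P(T) = 0
K(O) = 9 + 3*O² (K(O) = 9 + 3*(O*O) = 9 + 3*O²)
r = 1057537/513050 (r = -1601/(-775) + 3/(-662) = -1601*(-1/775) + 3*(-1/662) = 1601/775 - 3/662 = 1057537/513050 ≈ 2.0613)
(P(-70) + r)/(K(29) - 4641) = (0 + 1057537/513050)/((9 + 3*29²) - 4641) = 1057537/(513050*((9 + 3*841) - 4641)) = 1057537/(513050*((9 + 2523) - 4641)) = 1057537/(513050*(2532 - 4641)) = (1057537/513050)/(-2109) = (1057537/513050)*(-1/2109) = -1057537/1082022450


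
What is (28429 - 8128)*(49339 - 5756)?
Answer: 884778483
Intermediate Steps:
(28429 - 8128)*(49339 - 5756) = 20301*43583 = 884778483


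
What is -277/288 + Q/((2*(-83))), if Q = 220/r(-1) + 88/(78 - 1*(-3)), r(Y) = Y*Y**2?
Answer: 76793/215136 ≈ 0.35695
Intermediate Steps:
r(Y) = Y**3
Q = -17732/81 (Q = 220/((-1)**3) + 88/(78 - 1*(-3)) = 220/(-1) + 88/(78 + 3) = 220*(-1) + 88/81 = -220 + 88*(1/81) = -220 + 88/81 = -17732/81 ≈ -218.91)
-277/288 + Q/((2*(-83))) = -277/288 - 17732/(81*(2*(-83))) = -277*1/288 - 17732/81/(-166) = -277/288 - 17732/81*(-1/166) = -277/288 + 8866/6723 = 76793/215136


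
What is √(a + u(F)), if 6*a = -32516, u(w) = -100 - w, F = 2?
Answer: 2*I*√12423/3 ≈ 74.306*I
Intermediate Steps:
a = -16258/3 (a = (⅙)*(-32516) = -16258/3 ≈ -5419.3)
√(a + u(F)) = √(-16258/3 + (-100 - 1*2)) = √(-16258/3 + (-100 - 2)) = √(-16258/3 - 102) = √(-16564/3) = 2*I*√12423/3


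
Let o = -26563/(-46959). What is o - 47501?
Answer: -2230572896/46959 ≈ -47500.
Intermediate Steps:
o = 26563/46959 (o = -26563*(-1/46959) = 26563/46959 ≈ 0.56566)
o - 47501 = 26563/46959 - 47501 = -2230572896/46959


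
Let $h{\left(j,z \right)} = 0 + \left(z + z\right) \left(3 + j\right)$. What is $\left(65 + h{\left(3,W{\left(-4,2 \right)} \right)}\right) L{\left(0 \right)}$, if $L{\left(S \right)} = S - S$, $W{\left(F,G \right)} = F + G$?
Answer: $0$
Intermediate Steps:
$L{\left(S \right)} = 0$
$h{\left(j,z \right)} = 2 z \left(3 + j\right)$ ($h{\left(j,z \right)} = 0 + 2 z \left(3 + j\right) = 2 z \left(3 + j\right)$)
$\left(65 + h{\left(3,W{\left(-4,2 \right)} \right)}\right) L{\left(0 \right)} = \left(65 + 2 \left(-4 + 2\right) \left(3 + 3\right)\right) 0 = \left(65 + 2 \left(-2\right) 6\right) 0 = \left(65 - 24\right) 0 = 41 \cdot 0 = 0$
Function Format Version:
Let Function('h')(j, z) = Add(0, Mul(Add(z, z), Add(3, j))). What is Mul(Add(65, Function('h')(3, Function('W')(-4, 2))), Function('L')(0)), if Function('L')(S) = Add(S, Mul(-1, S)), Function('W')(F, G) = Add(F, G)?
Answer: 0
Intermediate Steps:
Function('L')(S) = 0
Function('h')(j, z) = Mul(2, z, Add(3, j)) (Function('h')(j, z) = Add(0, Mul(Mul(2, z), Add(3, j))) = Add(0, Mul(2, z, Add(3, j))) = Mul(2, z, Add(3, j)))
Mul(Add(65, Function('h')(3, Function('W')(-4, 2))), Function('L')(0)) = Mul(Add(65, Mul(2, Add(-4, 2), Add(3, 3))), 0) = Mul(Add(65, Mul(2, -2, 6)), 0) = Mul(Add(65, -24), 0) = Mul(41, 0) = 0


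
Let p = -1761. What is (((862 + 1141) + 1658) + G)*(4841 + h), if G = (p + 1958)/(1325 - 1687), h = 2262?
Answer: 9412078755/362 ≈ 2.6000e+7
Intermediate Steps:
G = -197/362 (G = (-1761 + 1958)/(1325 - 1687) = 197/(-362) = 197*(-1/362) = -197/362 ≈ -0.54420)
(((862 + 1141) + 1658) + G)*(4841 + h) = (((862 + 1141) + 1658) - 197/362)*(4841 + 2262) = ((2003 + 1658) - 197/362)*7103 = (3661 - 197/362)*7103 = (1325085/362)*7103 = 9412078755/362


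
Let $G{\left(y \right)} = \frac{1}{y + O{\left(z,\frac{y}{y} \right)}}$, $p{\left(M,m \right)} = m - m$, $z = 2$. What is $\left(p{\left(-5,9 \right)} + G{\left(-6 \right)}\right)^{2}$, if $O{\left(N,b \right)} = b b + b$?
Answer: $\frac{1}{16} \approx 0.0625$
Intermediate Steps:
$O{\left(N,b \right)} = b + b^{2}$ ($O{\left(N,b \right)} = b^{2} + b = b + b^{2}$)
$p{\left(M,m \right)} = 0$
$G{\left(y \right)} = \frac{1}{2 + y}$ ($G{\left(y \right)} = \frac{1}{y + \frac{y}{y} \left(1 + \frac{y}{y}\right)} = \frac{1}{y + 1 \left(1 + 1\right)} = \frac{1}{y + 1 \cdot 2} = \frac{1}{y + 2} = \frac{1}{2 + y}$)
$\left(p{\left(-5,9 \right)} + G{\left(-6 \right)}\right)^{2} = \left(0 + \frac{1}{2 - 6}\right)^{2} = \left(0 + \frac{1}{-4}\right)^{2} = \left(0 - \frac{1}{4}\right)^{2} = \left(- \frac{1}{4}\right)^{2} = \frac{1}{16}$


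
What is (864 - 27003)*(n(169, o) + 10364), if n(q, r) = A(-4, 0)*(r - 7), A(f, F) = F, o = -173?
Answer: -270904596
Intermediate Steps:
n(q, r) = 0 (n(q, r) = 0*(r - 7) = 0*(-7 + r) = 0)
(864 - 27003)*(n(169, o) + 10364) = (864 - 27003)*(0 + 10364) = -26139*10364 = -270904596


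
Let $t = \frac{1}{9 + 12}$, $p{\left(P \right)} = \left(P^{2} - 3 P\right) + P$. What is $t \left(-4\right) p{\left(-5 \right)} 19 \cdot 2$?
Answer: $- \frac{760}{3} \approx -253.33$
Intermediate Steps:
$p{\left(P \right)} = P^{2} - 2 P$
$t = \frac{1}{21} \approx 0.047619$
$t \left(-4\right) p{\left(-5 \right)} 19 \cdot 2 = \frac{1}{21} \left(-4\right) - 5 \left(-2 - 5\right) 19 \cdot 2 = - \frac{4 \left(-5\right) \left(-7\right) 19 \cdot 2}{21} = - \frac{4 \cdot 35 \cdot 19 \cdot 2}{21} = - \frac{4 \cdot 665 \cdot 2}{21} = \left(- \frac{4}{21}\right) 1330 = - \frac{760}{3}$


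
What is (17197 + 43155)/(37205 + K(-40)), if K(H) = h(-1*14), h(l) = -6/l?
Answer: 211232/130219 ≈ 1.6221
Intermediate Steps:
K(H) = 3/7 (K(H) = -6/((-1*14)) = -6/(-14) = -6*(-1/14) = 3/7)
(17197 + 43155)/(37205 + K(-40)) = (17197 + 43155)/(37205 + 3/7) = 60352/(260438/7) = 60352*(7/260438) = 211232/130219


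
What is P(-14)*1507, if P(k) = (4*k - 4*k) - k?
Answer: 21098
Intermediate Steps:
P(k) = -k (P(k) = 0 - k = -k)
P(-14)*1507 = -1*(-14)*1507 = 14*1507 = 21098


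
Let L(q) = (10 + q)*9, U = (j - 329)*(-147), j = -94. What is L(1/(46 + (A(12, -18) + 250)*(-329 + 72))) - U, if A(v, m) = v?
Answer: -4177979217/67288 ≈ -62091.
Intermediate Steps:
U = 62181 (U = (-94 - 329)*(-147) = -423*(-147) = 62181)
L(q) = 90 + 9*q
L(1/(46 + (A(12, -18) + 250)*(-329 + 72))) - U = (90 + 9/(46 + (12 + 250)*(-329 + 72))) - 1*62181 = (90 + 9/(46 + 262*(-257))) - 62181 = (90 + 9/(46 - 67334)) - 62181 = (90 + 9/(-67288)) - 62181 = (90 + 9*(-1/67288)) - 62181 = (90 - 9/67288) - 62181 = 6055911/67288 - 62181 = -4177979217/67288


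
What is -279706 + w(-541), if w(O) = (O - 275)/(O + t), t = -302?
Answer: -78597114/281 ≈ -2.7971e+5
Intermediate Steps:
w(O) = (-275 + O)/(-302 + O) (w(O) = (O - 275)/(O - 302) = (-275 + O)/(-302 + O))
-279706 + w(-541) = -279706 + (-275 - 541)/(-302 - 541) = -279706 - 816/(-843) = -279706 - 1/843*(-816) = -279706 + 272/281 = -78597114/281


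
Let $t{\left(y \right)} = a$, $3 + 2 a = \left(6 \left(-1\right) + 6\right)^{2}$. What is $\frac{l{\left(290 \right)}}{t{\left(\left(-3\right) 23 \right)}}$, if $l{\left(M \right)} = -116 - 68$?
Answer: $\frac{368}{3} \approx 122.67$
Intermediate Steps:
$l{\left(M \right)} = -184$
$a = - \frac{3}{2}$ ($a = - \frac{3}{2} + \frac{\left(6 \left(-1\right) + 6\right)^{2}}{2} = - \frac{3}{2} + \frac{\left(-6 + 6\right)^{2}}{2} = - \frac{3}{2} + \frac{0^{2}}{2} = - \frac{3}{2} + \frac{1}{2} \cdot 0 = - \frac{3}{2} + 0 = - \frac{3}{2} \approx -1.5$)
$t{\left(y \right)} = - \frac{3}{2}$
$\frac{l{\left(290 \right)}}{t{\left(\left(-3\right) 23 \right)}} = - \frac{184}{- \frac{3}{2}} = \left(-184\right) \left(- \frac{2}{3}\right) = \frac{368}{3}$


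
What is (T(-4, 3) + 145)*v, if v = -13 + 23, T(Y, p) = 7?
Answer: 1520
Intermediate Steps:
v = 10
(T(-4, 3) + 145)*v = (7 + 145)*10 = 152*10 = 1520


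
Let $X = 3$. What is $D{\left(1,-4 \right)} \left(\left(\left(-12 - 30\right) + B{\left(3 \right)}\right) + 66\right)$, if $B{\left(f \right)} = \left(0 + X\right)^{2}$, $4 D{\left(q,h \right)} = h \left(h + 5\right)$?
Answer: $-33$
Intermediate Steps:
$D{\left(q,h \right)} = \frac{h \left(5 + h\right)}{4}$ ($D{\left(q,h \right)} = \frac{h \left(h + 5\right)}{4} = \frac{h \left(5 + h\right)}{4}$)
$B{\left(f \right)} = 9$ ($B{\left(f \right)} = \left(0 + 3\right)^{2} = 3^{2} = 9$)
$D{\left(1,-4 \right)} \left(\left(\left(-12 - 30\right) + B{\left(3 \right)}\right) + 66\right) = \frac{1}{4} \left(-4\right) \left(5 - 4\right) \left(\left(\left(-12 - 30\right) + 9\right) + 66\right) = \frac{1}{4} \left(-4\right) 1 \left(\left(-42 + 9\right) + 66\right) = - (-33 + 66) = \left(-1\right) 33 = -33$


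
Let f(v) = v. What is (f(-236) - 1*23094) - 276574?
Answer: -299904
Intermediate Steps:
(f(-236) - 1*23094) - 276574 = (-236 - 1*23094) - 276574 = (-236 - 23094) - 276574 = -23330 - 276574 = -299904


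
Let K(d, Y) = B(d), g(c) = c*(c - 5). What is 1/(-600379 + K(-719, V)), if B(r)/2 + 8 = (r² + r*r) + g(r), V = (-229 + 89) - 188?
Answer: 1/2508561 ≈ 3.9863e-7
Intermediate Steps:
g(c) = c*(-5 + c)
V = -328 (V = -140 - 188 = -328)
B(r) = -16 + 4*r² + 2*r*(-5 + r) (B(r) = -16 + 2*((r² + r*r) + r*(-5 + r)) = -16 + 2*((r² + r²) + r*(-5 + r)) = -16 + 2*(2*r² + r*(-5 + r)) = -16 + (4*r² + 2*r*(-5 + r)) = -16 + 4*r² + 2*r*(-5 + r))
K(d, Y) = -16 - 10*d + 6*d²
1/(-600379 + K(-719, V)) = 1/(-600379 + (-16 - 10*(-719) + 6*(-719)²)) = 1/(-600379 + (-16 + 7190 + 6*516961)) = 1/(-600379 + (-16 + 7190 + 3101766)) = 1/(-600379 + 3108940) = 1/2508561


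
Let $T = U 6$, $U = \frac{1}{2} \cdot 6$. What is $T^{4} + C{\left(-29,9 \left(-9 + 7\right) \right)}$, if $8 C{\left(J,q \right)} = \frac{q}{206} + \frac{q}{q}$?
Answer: $\frac{43250159}{412} \approx 1.0498 \cdot 10^{5}$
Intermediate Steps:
$U = 3$ ($U = \frac{1}{2} \cdot 6 = 3$)
$T = 18$ ($T = 3 \cdot 6 = 18$)
$C{\left(J,q \right)} = \frac{1}{8} + \frac{q}{1648}$ ($C{\left(J,q \right)} = \frac{\frac{q}{206} + \frac{q}{q}}{8} = \frac{q \frac{1}{206} + 1}{8} = \frac{\frac{q}{206} + 1}{8} = \frac{1 + \frac{q}{206}}{8} = \frac{1}{8} + \frac{q}{1648}$)
$T^{4} + C{\left(-29,9 \left(-9 + 7\right) \right)} = 18^{4} + \left(\frac{1}{8} + \frac{9 \left(-9 + 7\right)}{1648}\right) = 104976 + \left(\frac{1}{8} + \frac{9 \left(-2\right)}{1648}\right) = 104976 + \left(\frac{1}{8} + \frac{1}{1648} \left(-18\right)\right) = 104976 + \left(\frac{1}{8} - \frac{9}{824}\right) = 104976 + \frac{47}{412} = \frac{43250159}{412}$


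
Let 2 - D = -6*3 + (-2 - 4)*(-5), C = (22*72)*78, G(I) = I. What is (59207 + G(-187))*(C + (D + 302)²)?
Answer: 12324320320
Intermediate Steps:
C = 123552 (C = 1584*78 = 123552)
D = -10 (D = 2 - (-6*3 + (-2 - 4)*(-5)) = 2 - (-18 - 6*(-5)) = 2 - (-18 + 30) = 2 - 1*12 = 2 - 12 = -10)
(59207 + G(-187))*(C + (D + 302)²) = (59207 - 187)*(123552 + (-10 + 302)²) = 59020*(123552 + 292²) = 59020*(123552 + 85264) = 59020*208816 = 12324320320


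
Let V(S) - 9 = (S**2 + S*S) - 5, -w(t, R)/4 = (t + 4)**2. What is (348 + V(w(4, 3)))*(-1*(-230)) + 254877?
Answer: 30482397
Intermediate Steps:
w(t, R) = -4*(4 + t)**2 (w(t, R) = -4*(t + 4)**2 = -4*(4 + t)**2)
V(S) = 4 + 2*S**2 (V(S) = 9 + ((S**2 + S*S) - 5) = 9 + ((S**2 + S**2) - 5) = 9 + (2*S**2 - 5) = 9 + (-5 + 2*S**2) = 4 + 2*S**2)
(348 + V(w(4, 3)))*(-1*(-230)) + 254877 = (348 + (4 + 2*(-4*(4 + 4)**2)**2))*(-1*(-230)) + 254877 = (348 + (4 + 2*(-4*8**2)**2))*230 + 254877 = (348 + (4 + 2*(-4*64)**2))*230 + 254877 = (348 + (4 + 2*(-256)**2))*230 + 254877 = (348 + (4 + 2*65536))*230 + 254877 = (348 + (4 + 131072))*230 + 254877 = (348 + 131076)*230 + 254877 = 131424*230 + 254877 = 30227520 + 254877 = 30482397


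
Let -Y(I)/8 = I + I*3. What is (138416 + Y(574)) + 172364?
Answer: 292412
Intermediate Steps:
Y(I) = -32*I (Y(I) = -8*(I + I*3) = -8*(I + 3*I) = -32*I)
(138416 + Y(574)) + 172364 = (138416 - 32*574) + 172364 = (138416 - 18368) + 172364 = 120048 + 172364 = 292412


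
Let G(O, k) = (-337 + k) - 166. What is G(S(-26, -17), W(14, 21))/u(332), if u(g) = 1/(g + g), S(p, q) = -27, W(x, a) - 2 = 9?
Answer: -326688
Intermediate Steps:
W(x, a) = 11 (W(x, a) = 2 + 9 = 11)
u(g) = 1/(2*g)
G(O, k) = -503 + k
G(S(-26, -17), W(14, 21))/u(332) = (-503 + 11)/(((1/2)/332)) = -492/((1/2)*(1/332)) = -492/1/664 = -492*664 = -326688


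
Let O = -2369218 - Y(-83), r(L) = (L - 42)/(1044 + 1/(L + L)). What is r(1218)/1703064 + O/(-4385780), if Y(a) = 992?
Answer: 42774509492435877/79148834341383730 ≈ 0.54043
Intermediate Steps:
r(L) = (-42 + L)/(1044 + 1/(2*L))
O = -2370210 (O = -2369218 - 1*992 = -2369218 - 992 = -2370210)
r(1218)/1703064 + O/(-4385780) = (2*1218*(-42 + 1218)/(1 + 2088*1218))/1703064 - 2370210/(-4385780) = (2*1218*1176/(1 + 2543184))*(1/1703064) - 2370210*(-1/4385780) = (2*1218*1176/2543185)*(1/1703064) + 237021/438578 = (2*1218*(1/2543185)*1176)*(1/1703064) + 237021/438578 = (2864736/2543185)*(1/1703064) + 237021/438578 = 119364/180466950785 + 237021/438578 = 42774509492435877/79148834341383730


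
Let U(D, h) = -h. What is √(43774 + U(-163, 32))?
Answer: √43742 ≈ 209.15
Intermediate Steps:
√(43774 + U(-163, 32)) = √(43774 - 1*32) = √(43774 - 32) = √43742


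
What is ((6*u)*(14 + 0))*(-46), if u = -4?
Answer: 15456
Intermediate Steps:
((6*u)*(14 + 0))*(-46) = ((6*(-4))*(14 + 0))*(-46) = -24*14*(-46) = -336*(-46) = 15456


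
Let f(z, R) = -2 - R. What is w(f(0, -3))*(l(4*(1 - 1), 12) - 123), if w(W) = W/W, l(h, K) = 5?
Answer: -118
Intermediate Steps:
w(W) = 1
w(f(0, -3))*(l(4*(1 - 1), 12) - 123) = 1*(5 - 123) = 1*(-118) = -118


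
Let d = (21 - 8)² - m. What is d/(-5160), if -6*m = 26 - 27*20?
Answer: -25/1548 ≈ -0.016150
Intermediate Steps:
m = 257/3 (m = -(26 - 27*20)/6 = -(26 - 540)/6 = -⅙*(-514) = 257/3 ≈ 85.667)
d = 250/3 (d = (21 - 8)² - 1*257/3 = 13² - 257/3 = 169 - 257/3 = 250/3 ≈ 83.333)
d/(-5160) = (250/3)/(-5160) = (250/3)*(-1/5160) = -25/1548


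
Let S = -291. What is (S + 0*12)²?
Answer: 84681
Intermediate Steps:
(S + 0*12)² = (-291 + 0*12)² = (-291 + 0)² = (-291)² = 84681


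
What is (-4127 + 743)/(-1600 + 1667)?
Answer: -3384/67 ≈ -50.507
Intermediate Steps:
(-4127 + 743)/(-1600 + 1667) = -3384/67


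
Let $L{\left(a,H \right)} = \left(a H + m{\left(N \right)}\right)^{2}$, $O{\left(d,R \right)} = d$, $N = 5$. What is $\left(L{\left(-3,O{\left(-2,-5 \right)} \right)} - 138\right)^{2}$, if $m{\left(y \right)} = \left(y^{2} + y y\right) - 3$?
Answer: $7134241$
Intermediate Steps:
$m{\left(y \right)} = -3 + 2 y^{2}$ ($m{\left(y \right)} = \left(y^{2} + y^{2}\right) - 3 = 2 y^{2} - 3 = -3 + 2 y^{2}$)
$L{\left(a,H \right)} = \left(47 + H a\right)^{2}$ ($L{\left(a,H \right)} = \left(a H - \left(3 - 2 \cdot 5^{2}\right)\right)^{2} = \left(H a + \left(-3 + 2 \cdot 25\right)\right)^{2} = \left(H a + \left(-3 + 50\right)\right)^{2} = \left(H a + 47\right)^{2} = \left(47 + H a\right)^{2}$)
$\left(L{\left(-3,O{\left(-2,-5 \right)} \right)} - 138\right)^{2} = \left(\left(47 - -6\right)^{2} - 138\right)^{2} = \left(\left(47 + 6\right)^{2} - 138\right)^{2} = \left(53^{2} - 138\right)^{2} = \left(2809 - 138\right)^{2} = 2671^{2} = 7134241$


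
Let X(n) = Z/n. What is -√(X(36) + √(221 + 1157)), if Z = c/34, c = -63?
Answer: -√(-238 + 4624*√1378)/68 ≈ -6.0885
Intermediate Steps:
Z = -63/34 ≈ -1.8529
X(n) = -63/(34*n)
-√(X(36) + √(221 + 1157)) = -√(-63/34/36 + √(221 + 1157)) = -√(-63/34*1/36 + √1378) = -√(-7/136 + √1378)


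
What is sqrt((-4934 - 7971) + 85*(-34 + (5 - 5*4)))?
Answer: I*sqrt(17070) ≈ 130.65*I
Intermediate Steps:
sqrt((-4934 - 7971) + 85*(-34 + (5 - 5*4))) = sqrt(-12905 + 85*(-34 + (5 - 20))) = sqrt(-12905 + 85*(-34 - 15)) = sqrt(-12905 + 85*(-49)) = sqrt(-12905 - 4165) = sqrt(-17070) = I*sqrt(17070)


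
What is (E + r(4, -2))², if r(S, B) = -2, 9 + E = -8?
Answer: 361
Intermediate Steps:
E = -17 (E = -9 - 8 = -17)
(E + r(4, -2))² = (-17 - 2)² = (-19)² = 361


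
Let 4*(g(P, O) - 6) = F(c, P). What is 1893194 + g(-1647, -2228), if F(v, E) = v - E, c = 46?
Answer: 7574493/4 ≈ 1.8936e+6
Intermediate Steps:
g(P, O) = 35/2 - P/4 (g(P, O) = 6 + (46 - P)/4 = 6 + (23/2 - P/4) = 35/2 - P/4)
1893194 + g(-1647, -2228) = 1893194 + (35/2 - 1/4*(-1647)) = 1893194 + (35/2 + 1647/4) = 1893194 + 1717/4 = 7574493/4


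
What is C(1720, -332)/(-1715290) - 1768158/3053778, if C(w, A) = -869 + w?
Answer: -72273869069/124717020610 ≈ -0.57950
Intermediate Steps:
C(1720, -332)/(-1715290) - 1768158/3053778 = (-869 + 1720)/(-1715290) - 1768158/3053778 = 851*(-1/1715290) - 1768158*1/3053778 = -851/1715290 - 42099/72709 = -72273869069/124717020610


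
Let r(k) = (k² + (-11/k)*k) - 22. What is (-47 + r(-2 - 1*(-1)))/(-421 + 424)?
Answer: -79/3 ≈ -26.333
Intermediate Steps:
r(k) = -33 + k² (r(k) = (k² - 11) - 22 = (-11 + k²) - 22 = -33 + k²)
(-47 + r(-2 - 1*(-1)))/(-421 + 424) = (-47 + (-33 + (-2 - 1*(-1))²))/(-421 + 424) = (-47 + (-33 + (-2 + 1)²))/3 = (-47 + (-33 + (-1)²))*(⅓) = (-47 + (-33 + 1))*(⅓) = (-47 - 32)*(⅓) = -79*⅓ = -79/3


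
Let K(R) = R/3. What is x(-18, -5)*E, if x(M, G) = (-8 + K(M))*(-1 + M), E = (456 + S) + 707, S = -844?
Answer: 84854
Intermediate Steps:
K(R) = R/3 (K(R) = R*(1/3) = R/3)
E = 319 (E = (456 - 844) + 707 = -388 + 707 = 319)
x(M, G) = (-1 + M)*(-8 + M/3) (x(M, G) = (-8 + M/3)*(-1 + M) = (-1 + M)*(-8 + M/3))
x(-18, -5)*E = (8 - 25/3*(-18) + (1/3)*(-18)**2)*319 = (8 + 150 + (1/3)*324)*319 = (8 + 150 + 108)*319 = 266*319 = 84854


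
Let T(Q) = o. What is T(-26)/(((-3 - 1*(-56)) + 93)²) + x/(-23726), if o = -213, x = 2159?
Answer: -25537441/252871708 ≈ -0.10099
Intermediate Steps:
T(Q) = -213
T(-26)/(((-3 - 1*(-56)) + 93)²) + x/(-23726) = -213/((-3 - 1*(-56)) + 93)² + 2159/(-23726) = -213/((-3 + 56) + 93)² + 2159*(-1/23726) = -213/(53 + 93)² - 2159/23726 = -213/(146²) - 2159/23726 = -213/21316 - 2159/23726 = -25537441/252871708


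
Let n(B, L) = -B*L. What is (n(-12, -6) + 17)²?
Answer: 3025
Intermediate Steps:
n(B, L) = -B*L
(n(-12, -6) + 17)² = (-1*(-12)*(-6) + 17)² = (-72 + 17)² = (-55)² = 3025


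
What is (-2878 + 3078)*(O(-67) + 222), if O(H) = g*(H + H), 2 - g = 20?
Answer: 526800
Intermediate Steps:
g = -18 (g = 2 - 1*20 = 2 - 20 = -18)
O(H) = -36*H (O(H) = -18*(H + H) = -36*H)
(-2878 + 3078)*(O(-67) + 222) = (-2878 + 3078)*(-36*(-67) + 222) = 200*(2412 + 222) = 200*2634 = 526800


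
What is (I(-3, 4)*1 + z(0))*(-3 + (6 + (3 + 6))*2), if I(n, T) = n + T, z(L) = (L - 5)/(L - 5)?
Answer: 54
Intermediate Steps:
z(L) = 1 (z(L) = (-5 + L)/(-5 + L) = 1)
I(n, T) = T + n
(I(-3, 4)*1 + z(0))*(-3 + (6 + (3 + 6))*2) = ((4 - 3)*1 + 1)*(-3 + (6 + (3 + 6))*2) = (1*1 + 1)*(-3 + (6 + 9)*2) = (1 + 1)*(-3 + 15*2) = 2*(-3 + 30) = 2*27 = 54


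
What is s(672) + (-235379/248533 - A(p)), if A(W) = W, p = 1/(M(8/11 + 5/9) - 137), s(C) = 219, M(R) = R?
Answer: 728166428495/3339289388 ≈ 218.06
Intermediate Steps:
p = -99/13436 (p = 1/((8/11 + 5/9) - 137) = 1/(127/99 - 137) = 1/(-13436/99) = -99/13436 ≈ -0.0073683)
s(672) + (-235379/248533 - A(p)) = 219 + (-235379/248533 - 1*(-99/13436)) = 219 + (-235379*1/248533 + 99/13436) = 219 + (-235379/248533 + 99/13436) = 219 - 3137947477/3339289388 = 728166428495/3339289388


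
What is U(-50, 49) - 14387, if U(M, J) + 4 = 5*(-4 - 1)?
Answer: -14416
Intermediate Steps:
U(M, J) = -29 (U(M, J) = -4 + 5*(-4 - 1) = -4 + 5*(-5) = -4 - 25 = -29)
U(-50, 49) - 14387 = -29 - 14387 = -14416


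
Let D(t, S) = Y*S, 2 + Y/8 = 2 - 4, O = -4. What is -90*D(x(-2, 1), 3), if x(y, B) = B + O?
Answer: 8640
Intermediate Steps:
Y = -32 (Y = -16 + 8*(2 - 4) = -16 + 8*(-2) = -16 - 16 = -32)
x(y, B) = -4 + B (x(y, B) = B - 4 = -4 + B)
D(t, S) = -32*S
-90*D(x(-2, 1), 3) = -(-2880)*3 = -90*(-96) = 8640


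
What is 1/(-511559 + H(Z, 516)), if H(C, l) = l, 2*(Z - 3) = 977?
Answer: -1/511043 ≈ -1.9568e-6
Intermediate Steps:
Z = 983/2 (Z = 3 + (1/2)*977 = 3 + 977/2 = 983/2 ≈ 491.50)
1/(-511559 + H(Z, 516)) = 1/(-511559 + 516) = 1/(-511043) = -1/511043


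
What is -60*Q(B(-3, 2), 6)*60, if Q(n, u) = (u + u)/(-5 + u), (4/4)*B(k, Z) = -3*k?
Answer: -43200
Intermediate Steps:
B(k, Z) = -3*k
Q(n, u) = 2*u/(-5 + u) (Q(n, u) = (2*u)/(-5 + u) = 2*u/(-5 + u))
-60*Q(B(-3, 2), 6)*60 = -120*6/(-5 + 6)*60 = -120*6/1*60 = -120*6*60 = -60*12*60 = -720*60 = -43200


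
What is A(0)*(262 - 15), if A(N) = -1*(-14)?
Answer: 3458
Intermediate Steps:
A(N) = 14
A(0)*(262 - 15) = 14*(262 - 15) = 14*247 = 3458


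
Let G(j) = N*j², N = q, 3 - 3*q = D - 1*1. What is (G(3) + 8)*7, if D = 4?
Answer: 56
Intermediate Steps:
q = 0 (q = 1 - (4 - 1*1)/3 = 1 - (4 - 1)/3 = 1 - ⅓*3 = 1 - 1 = 0)
N = 0
G(j) = 0 (G(j) = 0*j² = 0)
(G(3) + 8)*7 = (0 + 8)*7 = 8*7 = 56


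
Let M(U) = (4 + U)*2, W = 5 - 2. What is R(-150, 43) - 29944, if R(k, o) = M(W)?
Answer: -29930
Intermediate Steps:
W = 3
M(U) = 8 + 2*U
R(k, o) = 14 (R(k, o) = 8 + 2*3 = 8 + 6 = 14)
R(-150, 43) - 29944 = 14 - 29944 = -29930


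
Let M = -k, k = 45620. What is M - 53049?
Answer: -98669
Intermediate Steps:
M = -45620 (M = -1*45620 = -45620)
M - 53049 = -45620 - 53049 = -98669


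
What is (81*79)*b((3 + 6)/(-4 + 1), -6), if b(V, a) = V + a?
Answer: -57591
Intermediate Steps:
(81*79)*b((3 + 6)/(-4 + 1), -6) = (81*79)*((3 + 6)/(-4 + 1) - 6) = 6399*(9/(-3) - 6) = 6399*(9*(-⅓) - 6) = 6399*(-3 - 6) = 6399*(-9) = -57591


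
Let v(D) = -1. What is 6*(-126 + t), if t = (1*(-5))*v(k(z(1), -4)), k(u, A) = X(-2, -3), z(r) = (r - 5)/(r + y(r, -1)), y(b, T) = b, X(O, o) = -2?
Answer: -726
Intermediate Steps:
z(r) = (-5 + r)/(2*r) (z(r) = (r - 5)/(r + r) = (-5 + r)/((2*r)) = (-5 + r)*(1/(2*r)) = (-5 + r)/(2*r))
k(u, A) = -2
t = 5 (t = (1*(-5))*(-1) = -5*(-1) = 5)
6*(-126 + t) = 6*(-126 + 5) = 6*(-121) = -726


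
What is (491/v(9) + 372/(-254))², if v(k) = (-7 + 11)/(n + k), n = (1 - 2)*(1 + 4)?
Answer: 3865233241/16129 ≈ 2.3965e+5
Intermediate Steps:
n = -5 (n = -1*5 = -5)
v(k) = 4/(-5 + k) (v(k) = (-7 + 11)/(-5 + k) = 4/(-5 + k))
(491/v(9) + 372/(-254))² = (491/((4/(-5 + 9))) + 372/(-254))² = (491/((4/4)) + 372*(-1/254))² = (491/((4*(¼))) - 186/127)² = (491/1 - 186/127)² = (491*1 - 186/127)² = (491 - 186/127)² = (62171/127)² = 3865233241/16129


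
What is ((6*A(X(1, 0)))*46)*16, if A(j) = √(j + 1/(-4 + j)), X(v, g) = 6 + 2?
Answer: 2208*√33 ≈ 12684.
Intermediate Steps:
X(v, g) = 8
((6*A(X(1, 0)))*46)*16 = ((6*√((1 + 8*(-4 + 8))/(-4 + 8)))*46)*16 = ((6*√((1 + 8*4)/4))*46)*16 = ((6*√((1 + 32)/4))*46)*16 = ((6*√((¼)*33))*46)*16 = ((6*√(33/4))*46)*16 = ((6*(√33/2))*46)*16 = ((3*√33)*46)*16 = (138*√33)*16 = 2208*√33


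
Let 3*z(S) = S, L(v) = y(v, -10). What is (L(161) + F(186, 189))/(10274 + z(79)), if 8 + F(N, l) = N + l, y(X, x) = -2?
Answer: 1095/30901 ≈ 0.035436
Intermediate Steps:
L(v) = -2
z(S) = S/3
F(N, l) = -8 + N + l (F(N, l) = -8 + (N + l) = -8 + N + l)
(L(161) + F(186, 189))/(10274 + z(79)) = (-2 + (-8 + 186 + 189))/(10274 + (⅓)*79) = (-2 + 367)/(10274 + 79/3) = 365/(30901/3) = 365*(3/30901) = 1095/30901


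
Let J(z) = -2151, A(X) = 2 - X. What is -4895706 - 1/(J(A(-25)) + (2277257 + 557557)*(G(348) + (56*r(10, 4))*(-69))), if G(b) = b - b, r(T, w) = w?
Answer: -214504806815283509/43814887335 ≈ -4.8957e+6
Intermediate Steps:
G(b) = 0
-4895706 - 1/(J(A(-25)) + (2277257 + 557557)*(G(348) + (56*r(10, 4))*(-69))) = -4895706 - 1/(-2151 + (2277257 + 557557)*(0 + (56*4)*(-69))) = -4895706 - 1/(-2151 + 2834814*(0 + 224*(-69))) = -4895706 - 1/(-2151 + 2834814*(0 - 15456)) = -4895706 - 1/(-2151 + 2834814*(-15456)) = -4895706 - 1/(-2151 - 43814885184) = -4895706 - 1/(-43814887335) = -4895706 - 1*(-1/43814887335) = -4895706 + 1/43814887335 = -214504806815283509/43814887335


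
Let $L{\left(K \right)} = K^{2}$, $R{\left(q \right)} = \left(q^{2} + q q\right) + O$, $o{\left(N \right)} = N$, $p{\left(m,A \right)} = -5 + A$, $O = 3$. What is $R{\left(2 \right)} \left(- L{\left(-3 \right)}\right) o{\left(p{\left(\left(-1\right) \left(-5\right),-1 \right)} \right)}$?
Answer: $594$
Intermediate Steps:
$R{\left(q \right)} = 3 + 2 q^{2}$ ($R{\left(q \right)} = \left(q^{2} + q q\right) + 3 = \left(q^{2} + q^{2}\right) + 3 = 2 q^{2} + 3 = 3 + 2 q^{2}$)
$R{\left(2 \right)} \left(- L{\left(-3 \right)}\right) o{\left(p{\left(\left(-1\right) \left(-5\right),-1 \right)} \right)} = \left(3 + 2 \cdot 2^{2}\right) \left(- \left(-3\right)^{2}\right) \left(-5 - 1\right) = \left(3 + 2 \cdot 4\right) \left(\left(-1\right) 9\right) \left(-6\right) = \left(3 + 8\right) \left(-9\right) \left(-6\right) = 11 \left(-9\right) \left(-6\right) = \left(-99\right) \left(-6\right) = 594$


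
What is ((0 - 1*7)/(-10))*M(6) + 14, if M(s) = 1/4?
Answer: 567/40 ≈ 14.175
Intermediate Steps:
M(s) = ¼
((0 - 1*7)/(-10))*M(6) + 14 = ((0 - 1*7)/(-10))*(¼) + 14 = ((0 - 7)*(-⅒))*(¼) + 14 = -7*(-⅒)*(¼) + 14 = (7/10)*(¼) + 14 = 7/40 + 14 = 567/40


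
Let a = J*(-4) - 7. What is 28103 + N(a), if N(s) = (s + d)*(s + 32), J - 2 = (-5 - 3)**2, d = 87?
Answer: 72079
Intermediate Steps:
J = 66 (J = 2 + (-5 - 3)**2 = 2 + (-8)**2 = 2 + 64 = 66)
a = -271 (a = 66*(-4) - 7 = -264 - 7 = -271)
N(s) = (32 + s)*(87 + s) (N(s) = (s + 87)*(s + 32) = (87 + s)*(32 + s) = (32 + s)*(87 + s))
28103 + N(a) = 28103 + (2784 + (-271)**2 + 119*(-271)) = 28103 + (2784 + 73441 - 32249) = 28103 + 43976 = 72079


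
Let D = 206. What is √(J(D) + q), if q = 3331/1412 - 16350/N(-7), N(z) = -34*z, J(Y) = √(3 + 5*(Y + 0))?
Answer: √(-468239888977 + 7058352196*√1033)/84014 ≈ 5.8479*I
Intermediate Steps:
J(Y) = √(3 + 5*Y)
q = -11146711/168028 (q = 3331/1412 - 16350/((-34*(-7))) = 3331*(1/1412) - 16350/238 = 3331/1412 - 16350*1/238 = 3331/1412 - 8175/119 = -11146711/168028 ≈ -66.338)
√(J(D) + q) = √(√(3 + 5*206) - 11146711/168028) = √(√(3 + 1030) - 11146711/168028) = √(√1033 - 11146711/168028) = √(-11146711/168028 + √1033)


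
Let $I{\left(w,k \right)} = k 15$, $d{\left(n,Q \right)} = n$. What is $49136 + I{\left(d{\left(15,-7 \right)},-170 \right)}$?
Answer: $46586$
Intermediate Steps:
$I{\left(w,k \right)} = 15 k$
$49136 + I{\left(d{\left(15,-7 \right)},-170 \right)} = 49136 + 15 \left(-170\right) = 49136 - 2550 = 46586$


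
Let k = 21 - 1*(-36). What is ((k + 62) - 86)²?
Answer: 1089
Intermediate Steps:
k = 57 (k = 21 + 36 = 57)
((k + 62) - 86)² = ((57 + 62) - 86)² = (119 - 86)² = 33² = 1089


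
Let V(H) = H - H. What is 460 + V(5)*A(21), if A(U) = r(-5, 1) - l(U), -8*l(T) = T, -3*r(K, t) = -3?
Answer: 460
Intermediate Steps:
r(K, t) = 1 (r(K, t) = -1/3*(-3) = 1)
l(T) = -T/8
A(U) = 1 + U/8 (A(U) = 1 - (-1)*U/8 = 1 + U/8)
V(H) = 0
460 + V(5)*A(21) = 460 + 0*(1 + (1/8)*21) = 460 + 0*(1 + 21/8) = 460 + 0*(29/8) = 460 + 0 = 460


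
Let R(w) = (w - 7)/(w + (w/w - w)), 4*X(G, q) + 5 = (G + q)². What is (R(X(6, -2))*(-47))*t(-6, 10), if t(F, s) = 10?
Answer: 3995/2 ≈ 1997.5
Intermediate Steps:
X(G, q) = -5/4 + (G + q)²/4
R(w) = -7 + w (R(w) = (-7 + w)/(w + (1 - w)) = (-7 + w)/1 = (-7 + w)*1 = -7 + w)
(R(X(6, -2))*(-47))*t(-6, 10) = ((-7 + (-5/4 + (6 - 2)²/4))*(-47))*10 = ((-7 + (-5/4 + (¼)*4²))*(-47))*10 = ((-7 + (-5/4 + (¼)*16))*(-47))*10 = ((-7 + (-5/4 + 4))*(-47))*10 = ((-7 + 11/4)*(-47))*10 = -17/4*(-47)*10 = (799/4)*10 = 3995/2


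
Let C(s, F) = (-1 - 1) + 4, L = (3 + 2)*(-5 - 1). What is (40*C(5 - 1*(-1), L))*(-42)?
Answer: -3360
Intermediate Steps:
L = -30 (L = 5*(-6) = -30)
C(s, F) = 2 (C(s, F) = -2 + 4 = 2)
(40*C(5 - 1*(-1), L))*(-42) = (40*2)*(-42) = 80*(-42) = -3360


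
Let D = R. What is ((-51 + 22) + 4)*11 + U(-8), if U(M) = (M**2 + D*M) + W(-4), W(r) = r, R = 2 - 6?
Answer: -183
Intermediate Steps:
R = -4
D = -4
U(M) = -4 + M**2 - 4*M (U(M) = (M**2 - 4*M) - 4 = -4 + M**2 - 4*M)
((-51 + 22) + 4)*11 + U(-8) = ((-51 + 22) + 4)*11 + (-4 + (-8)**2 - 4*(-8)) = (-29 + 4)*11 + (-4 + 64 + 32) = -25*11 + 92 = -275 + 92 = -183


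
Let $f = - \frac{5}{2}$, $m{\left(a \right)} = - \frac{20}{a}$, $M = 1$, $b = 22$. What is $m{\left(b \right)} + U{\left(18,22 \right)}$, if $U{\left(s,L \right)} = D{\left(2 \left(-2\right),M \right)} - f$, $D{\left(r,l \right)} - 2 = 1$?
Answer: $\frac{101}{22} \approx 4.5909$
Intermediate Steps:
$D{\left(r,l \right)} = 3$ ($D{\left(r,l \right)} = 2 + 1 = 3$)
$f = - \frac{5}{2}$ ($f = \left(-5\right) \frac{1}{2} = - \frac{5}{2} \approx -2.5$)
$U{\left(s,L \right)} = \frac{11}{2}$ ($U{\left(s,L \right)} = 3 - - \frac{5}{2} = 3 + \frac{5}{2} = \frac{11}{2}$)
$m{\left(b \right)} + U{\left(18,22 \right)} = - \frac{20}{22} + \frac{11}{2} = \left(-20\right) \frac{1}{22} + \frac{11}{2} = - \frac{10}{11} + \frac{11}{2} = \frac{101}{22}$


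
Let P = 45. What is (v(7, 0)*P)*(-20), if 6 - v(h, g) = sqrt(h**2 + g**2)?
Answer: 900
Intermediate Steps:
v(h, g) = 6 - sqrt(g**2 + h**2) (v(h, g) = 6 - sqrt(h**2 + g**2) = 6 - sqrt(g**2 + h**2))
(v(7, 0)*P)*(-20) = ((6 - sqrt(0**2 + 7**2))*45)*(-20) = ((6 - sqrt(0 + 49))*45)*(-20) = ((6 - sqrt(49))*45)*(-20) = ((6 - 1*7)*45)*(-20) = ((6 - 7)*45)*(-20) = -1*45*(-20) = -45*(-20) = 900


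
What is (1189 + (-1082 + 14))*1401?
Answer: 169521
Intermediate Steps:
(1189 + (-1082 + 14))*1401 = (1189 - 1068)*1401 = 121*1401 = 169521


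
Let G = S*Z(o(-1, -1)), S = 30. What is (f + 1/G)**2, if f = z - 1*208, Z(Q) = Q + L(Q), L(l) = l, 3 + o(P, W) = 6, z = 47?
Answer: 839782441/32400 ≈ 25919.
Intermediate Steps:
o(P, W) = 3 (o(P, W) = -3 + 6 = 3)
Z(Q) = 2*Q (Z(Q) = Q + Q = 2*Q)
G = 180 (G = 30*(2*3) = 30*6 = 180)
f = -161 (f = 47 - 1*208 = 47 - 208 = -161)
(f + 1/G)**2 = (-161 + 1/180)**2 = (-28979/180)**2 = 839782441/32400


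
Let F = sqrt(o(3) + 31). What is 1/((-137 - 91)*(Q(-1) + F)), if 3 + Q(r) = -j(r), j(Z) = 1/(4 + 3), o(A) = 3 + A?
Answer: -77/151506 - 49*sqrt(37)/303012 ≈ -0.0014919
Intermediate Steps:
j(Z) = 1/7
Q(r) = -22/7 (Q(r) = -3 - 1*1/7 = -3 - 1/7 = -22/7)
F = sqrt(37) (F = sqrt((3 + 3) + 31) = sqrt(6 + 31) = sqrt(37) ≈ 6.0828)
1/((-137 - 91)*(Q(-1) + F)) = 1/((-137 - 91)*(-22/7 + sqrt(37))) = 1/(-228*(-22/7 + sqrt(37))) = 1/(5016/7 - 228*sqrt(37))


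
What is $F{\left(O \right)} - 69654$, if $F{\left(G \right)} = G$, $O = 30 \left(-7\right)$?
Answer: $-69864$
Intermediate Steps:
$O = -210$
$F{\left(O \right)} - 69654 = -210 - 69654 = -69864$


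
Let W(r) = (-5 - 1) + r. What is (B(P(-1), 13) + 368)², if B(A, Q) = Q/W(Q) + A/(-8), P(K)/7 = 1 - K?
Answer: 106234249/784 ≈ 1.3550e+5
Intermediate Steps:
W(r) = -6 + r
P(K) = 7 - 7*K (P(K) = 7*(1 - K) = 7 - 7*K)
B(A, Q) = -A/8 + Q/(-6 + Q) (B(A, Q) = Q/(-6 + Q) + A/(-8) = Q/(-6 + Q) + A*(-⅛) = Q/(-6 + Q) - A/8 = -A/8 + Q/(-6 + Q))
(B(P(-1), 13) + 368)² = ((13 - (7 - 7*(-1))*(-6 + 13)/8)/(-6 + 13) + 368)² = ((13 - ⅛*(7 + 7)*7)/7 + 368)² = ((13 - ⅛*14*7)/7 + 368)² = ((13 - 49/4)/7 + 368)² = ((⅐)*(¾) + 368)² = (3/28 + 368)² = (10307/28)² = 106234249/784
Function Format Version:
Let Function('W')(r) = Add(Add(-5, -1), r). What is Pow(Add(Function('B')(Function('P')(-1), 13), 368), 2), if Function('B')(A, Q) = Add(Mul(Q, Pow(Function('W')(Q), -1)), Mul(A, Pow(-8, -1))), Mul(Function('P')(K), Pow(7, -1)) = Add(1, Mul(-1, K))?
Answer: Rational(106234249, 784) ≈ 1.3550e+5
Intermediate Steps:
Function('W')(r) = Add(-6, r)
Function('P')(K) = Add(7, Mul(-7, K)) (Function('P')(K) = Mul(7, Add(1, Mul(-1, K))) = Add(7, Mul(-7, K)))
Function('B')(A, Q) = Add(Mul(Rational(-1, 8), A), Mul(Q, Pow(Add(-6, Q), -1))) (Function('B')(A, Q) = Add(Mul(Q, Pow(Add(-6, Q), -1)), Mul(A, Pow(-8, -1))) = Add(Mul(Q, Pow(Add(-6, Q), -1)), Mul(A, Rational(-1, 8))) = Add(Mul(Q, Pow(Add(-6, Q), -1)), Mul(Rational(-1, 8), A)) = Add(Mul(Rational(-1, 8), A), Mul(Q, Pow(Add(-6, Q), -1))))
Pow(Add(Function('B')(Function('P')(-1), 13), 368), 2) = Pow(Add(Mul(Pow(Add(-6, 13), -1), Add(13, Mul(Rational(-1, 8), Add(7, Mul(-7, -1)), Add(-6, 13)))), 368), 2) = Pow(Add(Mul(Pow(7, -1), Add(13, Mul(Rational(-1, 8), Add(7, 7), 7))), 368), 2) = Pow(Add(Mul(Rational(1, 7), Add(13, Mul(Rational(-1, 8), 14, 7))), 368), 2) = Pow(Add(Mul(Rational(1, 7), Add(13, Rational(-49, 4))), 368), 2) = Pow(Add(Mul(Rational(1, 7), Rational(3, 4)), 368), 2) = Pow(Add(Rational(3, 28), 368), 2) = Pow(Rational(10307, 28), 2) = Rational(106234249, 784)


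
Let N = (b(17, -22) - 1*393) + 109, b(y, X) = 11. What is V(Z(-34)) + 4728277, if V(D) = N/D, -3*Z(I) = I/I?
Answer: 4729096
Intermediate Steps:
Z(I) = -⅓ (Z(I) = -I/(3*I) = -⅓*1 = -⅓)
N = -273 (N = (11 - 1*393) + 109 = (11 - 393) + 109 = -382 + 109 = -273)
V(D) = -273/D
V(Z(-34)) + 4728277 = -273/(-⅓) + 4728277 = -273*(-3) + 4728277 = 819 + 4728277 = 4729096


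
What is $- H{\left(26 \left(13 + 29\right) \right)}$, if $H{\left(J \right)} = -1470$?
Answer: $1470$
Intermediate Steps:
$- H{\left(26 \left(13 + 29\right) \right)} = \left(-1\right) \left(-1470\right) = 1470$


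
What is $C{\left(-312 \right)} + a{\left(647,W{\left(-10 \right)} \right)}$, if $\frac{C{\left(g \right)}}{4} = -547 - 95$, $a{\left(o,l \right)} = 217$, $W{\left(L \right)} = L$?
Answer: $-2351$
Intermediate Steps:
$C{\left(g \right)} = -2568$ ($C{\left(g \right)} = 4 \left(-547 - 95\right) = 4 \left(-642\right) = -2568$)
$C{\left(-312 \right)} + a{\left(647,W{\left(-10 \right)} \right)} = -2568 + 217 = -2351$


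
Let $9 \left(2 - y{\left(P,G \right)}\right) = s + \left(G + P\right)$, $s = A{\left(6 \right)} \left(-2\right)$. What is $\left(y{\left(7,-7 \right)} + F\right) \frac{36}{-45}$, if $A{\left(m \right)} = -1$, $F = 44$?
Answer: $- \frac{1648}{45} \approx -36.622$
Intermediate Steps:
$s = 2$ ($s = \left(-1\right) \left(-2\right) = 2$)
$y{\left(P,G \right)} = \frac{16}{9} - \frac{G}{9} - \frac{P}{9}$ ($y{\left(P,G \right)} = 2 - \frac{2 + \left(G + P\right)}{9} = 2 - \frac{2 + G + P}{9} = 2 - \left(\frac{2}{9} + \frac{G}{9} + \frac{P}{9}\right) = \frac{16}{9} - \frac{G}{9} - \frac{P}{9}$)
$\left(y{\left(7,-7 \right)} + F\right) \frac{36}{-45} = \left(\left(\frac{16}{9} - - \frac{7}{9} - \frac{7}{9}\right) + 44\right) \frac{36}{-45} = \left(\left(\frac{16}{9} + \frac{7}{9} - \frac{7}{9}\right) + 44\right) 36 \left(- \frac{1}{45}\right) = \left(\frac{16}{9} + 44\right) \left(- \frac{4}{5}\right) = \frac{412}{9} \left(- \frac{4}{5}\right) = - \frac{1648}{45}$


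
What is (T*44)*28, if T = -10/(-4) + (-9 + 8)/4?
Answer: 2772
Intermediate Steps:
T = 9/4 (T = -10*(-¼) - 1*¼ = 5/2 - ¼ = 9/4 ≈ 2.2500)
(T*44)*28 = ((9/4)*44)*28 = 99*28 = 2772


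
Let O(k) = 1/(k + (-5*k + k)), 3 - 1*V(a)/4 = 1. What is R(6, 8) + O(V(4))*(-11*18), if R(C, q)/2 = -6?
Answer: -15/4 ≈ -3.7500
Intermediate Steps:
R(C, q) = -12 (R(C, q) = 2*(-6) = -12)
V(a) = 8 (V(a) = 12 - 4*1 = 12 - 4 = 8)
O(k) = -1/(3*k) (O(k) = 1/(k - 4*k) = 1/(-3*k) = -1/(3*k))
R(6, 8) + O(V(4))*(-11*18) = -12 + (-⅓/8)*(-11*18) = -12 - ⅓*⅛*(-198) = -12 - 1/24*(-198) = -12 + 33/4 = -15/4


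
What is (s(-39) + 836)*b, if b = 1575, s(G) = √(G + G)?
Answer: 1316700 + 1575*I*√78 ≈ 1.3167e+6 + 13910.0*I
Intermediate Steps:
s(G) = √2*√G (s(G) = √(2*G) = √2*√G)
(s(-39) + 836)*b = (√2*√(-39) + 836)*1575 = (√2*(I*√39) + 836)*1575 = (I*√78 + 836)*1575 = (836 + I*√78)*1575 = 1316700 + 1575*I*√78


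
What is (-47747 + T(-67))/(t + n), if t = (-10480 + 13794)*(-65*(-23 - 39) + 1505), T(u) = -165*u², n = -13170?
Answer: -197108/4582455 ≈ -0.043014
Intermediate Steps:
t = 18342990 (t = 3314*(-65*(-62) + 1505) = 3314*(4030 + 1505) = 3314*5535 = 18342990)
(-47747 + T(-67))/(t + n) = (-47747 - 165*(-67)²)/(18342990 - 13170) = (-47747 - 165*4489)/18329820 = (-47747 - 740685)*(1/18329820) = -788432*1/18329820 = -197108/4582455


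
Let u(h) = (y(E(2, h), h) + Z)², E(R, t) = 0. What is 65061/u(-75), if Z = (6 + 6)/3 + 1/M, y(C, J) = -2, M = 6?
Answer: 2342196/169 ≈ 13859.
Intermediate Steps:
Z = 25/6 (Z = (6 + 6)/3 + 1/6 = 12*(⅓) + 1*(⅙) = 4 + ⅙ = 25/6 ≈ 4.1667)
u(h) = 169/36 (u(h) = (-2 + 25/6)² = (13/6)² = 169/36)
65061/u(-75) = 65061/(169/36) = 65061*(36/169) = 2342196/169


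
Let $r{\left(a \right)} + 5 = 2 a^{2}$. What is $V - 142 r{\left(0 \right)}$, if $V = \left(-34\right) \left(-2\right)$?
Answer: $778$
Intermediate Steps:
$r{\left(a \right)} = -5 + 2 a^{2}$
$V = 68$
$V - 142 r{\left(0 \right)} = 68 - 142 \left(-5 + 2 \cdot 0^{2}\right) = 68 - 142 \left(-5 + 2 \cdot 0\right) = 68 - 142 \left(-5 + 0\right) = 68 - -710 = 68 + 710 = 778$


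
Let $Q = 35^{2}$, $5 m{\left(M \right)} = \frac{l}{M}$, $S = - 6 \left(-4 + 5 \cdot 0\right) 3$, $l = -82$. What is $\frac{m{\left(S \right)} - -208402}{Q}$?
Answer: $\frac{37512319}{220500} \approx 170.12$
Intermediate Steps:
$S = 72$ ($S = - 6 \left(-4 + 0\right) 3 = \left(-6\right) \left(-4\right) 3 = 24 \cdot 3 = 72$)
$m{\left(M \right)} = - \frac{82}{5 M}$ ($m{\left(M \right)} = \frac{\left(-82\right) \frac{1}{M}}{5} = - \frac{82}{5 M}$)
$Q = 1225$
$\frac{m{\left(S \right)} - -208402}{Q} = \frac{- \frac{82}{5 \cdot 72} - -208402}{1225} = \left(\left(- \frac{82}{5}\right) \frac{1}{72} + 208402\right) \frac{1}{1225} = \left(- \frac{41}{180} + 208402\right) \frac{1}{1225} = \frac{37512319}{180} \cdot \frac{1}{1225} = \frac{37512319}{220500}$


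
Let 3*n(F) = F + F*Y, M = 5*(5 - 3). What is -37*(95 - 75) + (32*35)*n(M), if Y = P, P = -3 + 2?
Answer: -740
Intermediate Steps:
P = -1
Y = -1
M = 10 (M = 5*2 = 10)
n(F) = 0 (n(F) = (F + F*(-1))/3 = (F - F)/3 = (⅓)*0 = 0)
-37*(95 - 75) + (32*35)*n(M) = -37*(95 - 75) + (32*35)*0 = -37*20 + 1120*0 = -740 + 0 = -740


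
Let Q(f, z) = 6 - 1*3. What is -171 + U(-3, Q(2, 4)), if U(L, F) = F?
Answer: -168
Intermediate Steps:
Q(f, z) = 3 (Q(f, z) = 6 - 3 = 3)
-171 + U(-3, Q(2, 4)) = -171 + 3 = -168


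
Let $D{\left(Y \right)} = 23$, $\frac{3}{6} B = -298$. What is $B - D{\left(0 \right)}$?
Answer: $-619$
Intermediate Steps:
$B = -596$ ($B = 2 \left(-298\right) = -596$)
$B - D{\left(0 \right)} = -596 - 23 = -619$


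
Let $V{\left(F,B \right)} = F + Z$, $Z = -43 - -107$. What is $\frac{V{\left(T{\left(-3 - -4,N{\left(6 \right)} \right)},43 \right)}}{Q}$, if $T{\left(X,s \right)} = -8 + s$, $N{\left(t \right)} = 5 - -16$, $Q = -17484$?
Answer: $- \frac{77}{17484} \approx -0.004404$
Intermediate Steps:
$N{\left(t \right)} = 21$ ($N{\left(t \right)} = 5 + 16 = 21$)
$Z = 64$ ($Z = -43 + 107 = 64$)
$V{\left(F,B \right)} = 64 + F$ ($V{\left(F,B \right)} = F + 64 = 64 + F$)
$\frac{V{\left(T{\left(-3 - -4,N{\left(6 \right)} \right)},43 \right)}}{Q} = \frac{64 + \left(-8 + 21\right)}{-17484} = \left(64 + 13\right) \left(- \frac{1}{17484}\right) = 77 \left(- \frac{1}{17484}\right) = - \frac{77}{17484}$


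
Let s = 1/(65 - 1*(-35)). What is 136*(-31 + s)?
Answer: -105366/25 ≈ -4214.6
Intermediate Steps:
s = 1/100 (s = 1/(65 + 35) = 1/100 ≈ 0.010000)
136*(-31 + s) = 136*(-31 + 1/100) = 136*(-3099/100) = -105366/25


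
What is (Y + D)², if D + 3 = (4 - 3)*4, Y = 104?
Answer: 11025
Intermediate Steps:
D = 1 (D = -3 + (4 - 3)*4 = -3 + 1*4 = -3 + 4 = 1)
(Y + D)² = (104 + 1)² = 105² = 11025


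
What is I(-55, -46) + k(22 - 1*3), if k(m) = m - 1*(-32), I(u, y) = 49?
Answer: 100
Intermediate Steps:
k(m) = 32 + m (k(m) = m + 32 = 32 + m)
I(-55, -46) + k(22 - 1*3) = 49 + (32 + (22 - 1*3)) = 49 + (32 + (22 - 3)) = 49 + (32 + 19) = 49 + 51 = 100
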